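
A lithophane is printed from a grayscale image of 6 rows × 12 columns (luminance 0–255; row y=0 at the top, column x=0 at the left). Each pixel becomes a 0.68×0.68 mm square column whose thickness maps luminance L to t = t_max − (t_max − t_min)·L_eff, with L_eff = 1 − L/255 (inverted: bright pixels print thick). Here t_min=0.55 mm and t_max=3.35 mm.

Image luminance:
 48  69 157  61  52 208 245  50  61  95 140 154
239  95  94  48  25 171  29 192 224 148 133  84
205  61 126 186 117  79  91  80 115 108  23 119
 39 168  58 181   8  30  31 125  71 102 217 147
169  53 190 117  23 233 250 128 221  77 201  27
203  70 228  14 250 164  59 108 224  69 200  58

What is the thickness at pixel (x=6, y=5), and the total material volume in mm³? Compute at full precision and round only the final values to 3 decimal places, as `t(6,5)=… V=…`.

t(6,5)=1.198 V=62.205

span = t_max - t_min = 3.35 - 0.55 = 2.800
L(6,5) = 59, L_eff = 1 - 59/255 = 0.768627 (inverted)
t(6,5) = 3.35 - 2.800·0.768627 = 1.198
Σt over all 6·12 pixels = 34304/255 ≈ 134.5254902
V = pitch²·Σt = 0.68²·34304/255 = 62.205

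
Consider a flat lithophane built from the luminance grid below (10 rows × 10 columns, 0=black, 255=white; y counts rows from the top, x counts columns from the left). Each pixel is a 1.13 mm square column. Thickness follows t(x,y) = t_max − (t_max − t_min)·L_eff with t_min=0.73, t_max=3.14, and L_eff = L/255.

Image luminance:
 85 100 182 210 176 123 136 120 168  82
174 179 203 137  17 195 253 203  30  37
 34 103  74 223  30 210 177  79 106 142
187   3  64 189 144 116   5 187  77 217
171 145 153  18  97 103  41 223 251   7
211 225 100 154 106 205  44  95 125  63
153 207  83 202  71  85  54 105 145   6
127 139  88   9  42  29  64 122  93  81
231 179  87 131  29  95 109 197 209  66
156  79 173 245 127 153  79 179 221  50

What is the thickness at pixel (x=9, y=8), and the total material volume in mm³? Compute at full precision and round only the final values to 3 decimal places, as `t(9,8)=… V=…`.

t(9,8)=2.516 V=251.135

span = t_max - t_min = 3.14 - 0.73 = 2.410
L(9,8) = 66, L_eff = 66/255 = 0.258824
t(9,8) = 3.14 - 2.410·0.258824 = 2.516
Σt over all 10·10 pixels = 835871/4250 ≈ 196.6755294
V = pitch²·Σt = 1.13²·835871/4250 = 251.135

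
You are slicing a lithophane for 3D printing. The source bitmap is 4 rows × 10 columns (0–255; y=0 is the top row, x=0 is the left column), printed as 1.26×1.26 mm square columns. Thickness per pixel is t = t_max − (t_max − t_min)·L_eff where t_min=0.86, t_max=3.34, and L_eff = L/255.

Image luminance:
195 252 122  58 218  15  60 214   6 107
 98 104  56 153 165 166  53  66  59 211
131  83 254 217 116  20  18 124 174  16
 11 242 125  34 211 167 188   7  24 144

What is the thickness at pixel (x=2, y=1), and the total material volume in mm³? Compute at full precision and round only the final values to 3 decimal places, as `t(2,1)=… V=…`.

t(2,1)=2.795 V=139.782

span = t_max - t_min = 3.34 - 0.86 = 2.480
L(2,1) = 56, L_eff = 56/255 = 0.219608
t(2,1) = 3.34 - 2.480·0.219608 = 2.795
Σt over all 4·10 pixels = 561292/6375 ≈ 88.0458039
V = pitch²·Σt = 1.26²·561292/6375 = 139.782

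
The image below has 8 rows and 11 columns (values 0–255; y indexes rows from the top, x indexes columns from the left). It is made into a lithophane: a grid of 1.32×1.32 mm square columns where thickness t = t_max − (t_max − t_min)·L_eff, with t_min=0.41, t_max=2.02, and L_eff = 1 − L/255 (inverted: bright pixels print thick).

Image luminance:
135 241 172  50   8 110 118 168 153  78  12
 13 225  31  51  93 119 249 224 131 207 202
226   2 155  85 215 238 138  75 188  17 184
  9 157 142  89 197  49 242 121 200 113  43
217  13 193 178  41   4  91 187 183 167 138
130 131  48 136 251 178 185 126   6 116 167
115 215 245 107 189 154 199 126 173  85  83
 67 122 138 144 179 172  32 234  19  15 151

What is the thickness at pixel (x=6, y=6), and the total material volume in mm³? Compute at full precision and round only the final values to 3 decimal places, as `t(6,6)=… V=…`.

span = t_max - t_min = 2.02 - 0.41 = 1.610
L(6,6) = 199, L_eff = 1 - 199/255 = 0.219608 (inverted)
t(6,6) = 2.02 - 1.610·0.219608 = 1.666
Σt over all 8·11 pixels = 555113/5100 ≈ 108.8456863
V = pitch²·Σt = 1.32²·555113/5100 = 189.653

t(6,6)=1.666 V=189.653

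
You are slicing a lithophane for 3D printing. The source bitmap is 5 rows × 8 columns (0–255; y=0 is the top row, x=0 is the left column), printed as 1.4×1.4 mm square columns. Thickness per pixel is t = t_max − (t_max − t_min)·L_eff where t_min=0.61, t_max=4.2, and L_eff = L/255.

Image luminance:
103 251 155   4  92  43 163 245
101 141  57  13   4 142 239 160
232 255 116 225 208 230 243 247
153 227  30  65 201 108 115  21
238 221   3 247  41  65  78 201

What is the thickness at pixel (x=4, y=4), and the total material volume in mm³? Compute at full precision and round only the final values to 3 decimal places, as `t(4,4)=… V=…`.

t(4,4)=3.623 V=172.465

span = t_max - t_min = 4.2 - 0.61 = 3.590
L(4,4) = 41, L_eff = 41/255 = 0.160784
t(4,4) = 4.2 - 3.590·0.160784 = 3.623
Σt over all 5·8 pixels = 2243803/25500 ≈ 87.9922745
V = pitch²·Σt = 1.4²·2243803/25500 = 172.465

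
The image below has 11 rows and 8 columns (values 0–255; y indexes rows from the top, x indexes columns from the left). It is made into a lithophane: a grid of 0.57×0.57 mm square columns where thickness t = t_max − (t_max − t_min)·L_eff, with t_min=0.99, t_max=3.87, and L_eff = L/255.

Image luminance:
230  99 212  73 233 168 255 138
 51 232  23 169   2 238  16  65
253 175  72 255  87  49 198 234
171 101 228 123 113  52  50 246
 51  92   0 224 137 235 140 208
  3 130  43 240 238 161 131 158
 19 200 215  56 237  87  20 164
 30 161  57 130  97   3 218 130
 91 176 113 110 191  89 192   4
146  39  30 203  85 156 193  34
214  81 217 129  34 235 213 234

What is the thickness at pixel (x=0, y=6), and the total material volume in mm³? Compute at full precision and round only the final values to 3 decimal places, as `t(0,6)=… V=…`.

t(0,6)=3.655 V=67.220

span = t_max - t_min = 3.87 - 0.99 = 2.880
L(0,6) = 19, L_eff = 19/255 = 0.074510
t(0,6) = 3.87 - 2.880·0.074510 = 3.655
Σt over all 11·8 pixels = 17586/85 ≈ 206.8941176
V = pitch²·Σt = 0.57²·17586/85 = 67.220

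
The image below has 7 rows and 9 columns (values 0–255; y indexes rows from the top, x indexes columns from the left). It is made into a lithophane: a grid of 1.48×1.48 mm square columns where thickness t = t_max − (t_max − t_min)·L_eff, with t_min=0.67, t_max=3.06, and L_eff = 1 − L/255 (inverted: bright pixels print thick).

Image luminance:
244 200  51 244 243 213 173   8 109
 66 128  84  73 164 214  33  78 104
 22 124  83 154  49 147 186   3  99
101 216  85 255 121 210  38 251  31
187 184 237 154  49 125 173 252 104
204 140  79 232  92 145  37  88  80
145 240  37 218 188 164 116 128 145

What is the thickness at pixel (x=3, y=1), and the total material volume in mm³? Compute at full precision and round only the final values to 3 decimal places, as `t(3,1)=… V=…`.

t(3,1)=1.354 V=267.924

span = t_max - t_min = 3.06 - 0.67 = 2.390
L(3,1) = 73, L_eff = 1 - 73/255 = 0.713725 (inverted)
t(3,1) = 3.06 - 2.390·0.713725 = 1.354
Σt over all 7·9 pixels = 259924/2125 ≈ 122.3171765
V = pitch²·Σt = 1.48²·259924/2125 = 267.924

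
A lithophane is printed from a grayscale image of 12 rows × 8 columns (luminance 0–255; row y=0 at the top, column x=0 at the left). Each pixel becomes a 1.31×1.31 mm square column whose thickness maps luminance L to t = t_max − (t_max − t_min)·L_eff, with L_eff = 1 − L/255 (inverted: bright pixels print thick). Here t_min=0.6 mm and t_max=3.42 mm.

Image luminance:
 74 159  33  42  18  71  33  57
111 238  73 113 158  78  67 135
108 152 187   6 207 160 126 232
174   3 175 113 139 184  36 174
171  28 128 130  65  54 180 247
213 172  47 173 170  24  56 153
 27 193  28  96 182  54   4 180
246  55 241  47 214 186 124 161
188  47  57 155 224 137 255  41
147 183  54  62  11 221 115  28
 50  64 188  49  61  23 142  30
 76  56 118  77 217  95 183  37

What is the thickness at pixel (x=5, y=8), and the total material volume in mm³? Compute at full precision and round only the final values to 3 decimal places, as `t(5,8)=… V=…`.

span = t_max - t_min = 3.42 - 0.6 = 2.820
L(5,8) = 137, L_eff = 1 - 137/255 = 0.462745 (inverted)
t(5,8) = 3.42 - 2.820·0.462745 = 2.115
Σt over all 12·8 pixels = 382686/2125 ≈ 180.0875294
V = pitch²·Σt = 1.31²·382686/2125 = 309.048

t(5,8)=2.115 V=309.048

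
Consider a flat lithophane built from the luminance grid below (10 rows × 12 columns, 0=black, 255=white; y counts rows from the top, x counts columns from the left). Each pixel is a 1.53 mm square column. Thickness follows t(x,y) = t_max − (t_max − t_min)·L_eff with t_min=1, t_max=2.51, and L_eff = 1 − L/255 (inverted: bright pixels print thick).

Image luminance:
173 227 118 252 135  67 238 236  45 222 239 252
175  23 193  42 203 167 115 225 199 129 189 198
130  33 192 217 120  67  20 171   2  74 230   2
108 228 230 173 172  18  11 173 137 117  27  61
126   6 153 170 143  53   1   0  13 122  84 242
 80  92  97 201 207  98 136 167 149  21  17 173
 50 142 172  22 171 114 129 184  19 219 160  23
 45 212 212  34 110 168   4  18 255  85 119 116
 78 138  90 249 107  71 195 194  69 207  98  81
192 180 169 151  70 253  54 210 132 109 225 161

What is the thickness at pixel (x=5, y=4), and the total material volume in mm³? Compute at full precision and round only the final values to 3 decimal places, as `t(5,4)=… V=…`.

span = t_max - t_min = 2.51 - 1 = 1.510
L(5,4) = 53, L_eff = 1 - 53/255 = 0.792157 (inverted)
t(5,4) = 2.51 - 1.510·0.792157 = 1.314
Σt over all 10·12 pixels = 1353598/6375 ≈ 212.3290980
V = pitch²·Σt = 1.53²·1353598/6375 = 497.041

t(5,4)=1.314 V=497.041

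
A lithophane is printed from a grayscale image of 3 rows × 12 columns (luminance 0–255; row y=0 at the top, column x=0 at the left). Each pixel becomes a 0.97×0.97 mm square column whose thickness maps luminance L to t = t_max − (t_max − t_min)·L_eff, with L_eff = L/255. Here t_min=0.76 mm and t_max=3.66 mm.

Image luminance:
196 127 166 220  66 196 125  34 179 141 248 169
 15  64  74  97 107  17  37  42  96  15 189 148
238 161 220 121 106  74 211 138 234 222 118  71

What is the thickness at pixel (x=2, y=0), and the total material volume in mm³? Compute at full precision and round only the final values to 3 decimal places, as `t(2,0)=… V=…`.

t(2,0)=1.772 V=73.874

span = t_max - t_min = 3.66 - 0.76 = 2.900
L(2,0) = 166, L_eff = 166/255 = 0.650980
t(2,0) = 3.66 - 2.900·0.650980 = 1.772
Σt over all 3·12 pixels = 20021/255 ≈ 78.5137255
V = pitch²·Σt = 0.97²·20021/255 = 73.874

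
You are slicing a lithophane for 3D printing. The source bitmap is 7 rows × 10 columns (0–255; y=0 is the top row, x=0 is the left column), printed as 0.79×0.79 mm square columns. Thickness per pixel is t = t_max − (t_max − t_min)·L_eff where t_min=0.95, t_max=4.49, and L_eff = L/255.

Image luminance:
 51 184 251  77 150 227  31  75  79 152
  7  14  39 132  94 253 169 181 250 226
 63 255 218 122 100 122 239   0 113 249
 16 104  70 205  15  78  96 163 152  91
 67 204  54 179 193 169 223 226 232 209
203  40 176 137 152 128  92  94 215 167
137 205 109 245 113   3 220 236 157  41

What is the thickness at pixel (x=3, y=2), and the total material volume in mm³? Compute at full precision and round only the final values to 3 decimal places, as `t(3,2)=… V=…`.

span = t_max - t_min = 4.49 - 0.95 = 3.540
L(3,2) = 122, L_eff = 122/255 = 0.478431
t(3,2) = 4.49 - 3.540·0.478431 = 2.796
Σt over all 7·10 pixels = 380587/2125 ≈ 179.0997647
V = pitch²·Σt = 0.79²·380587/2125 = 111.776

t(3,2)=2.796 V=111.776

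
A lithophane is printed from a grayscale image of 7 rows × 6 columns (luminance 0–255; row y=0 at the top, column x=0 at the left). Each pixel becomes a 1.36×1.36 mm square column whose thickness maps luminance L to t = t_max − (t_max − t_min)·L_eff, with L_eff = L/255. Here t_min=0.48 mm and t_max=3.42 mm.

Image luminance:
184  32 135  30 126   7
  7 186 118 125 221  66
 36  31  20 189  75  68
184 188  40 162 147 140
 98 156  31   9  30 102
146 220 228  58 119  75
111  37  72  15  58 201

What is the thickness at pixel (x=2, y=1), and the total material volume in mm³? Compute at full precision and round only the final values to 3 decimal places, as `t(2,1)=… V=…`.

span = t_max - t_min = 3.42 - 0.48 = 2.940
L(2,1) = 118, L_eff = 118/255 = 0.462745
t(2,1) = 3.42 - 2.940·0.462745 = 2.060
Σt over all 7·6 pixels = 400603/4250 ≈ 94.2595294
V = pitch²·Σt = 1.36²·400603/4250 = 174.342

t(2,1)=2.060 V=174.342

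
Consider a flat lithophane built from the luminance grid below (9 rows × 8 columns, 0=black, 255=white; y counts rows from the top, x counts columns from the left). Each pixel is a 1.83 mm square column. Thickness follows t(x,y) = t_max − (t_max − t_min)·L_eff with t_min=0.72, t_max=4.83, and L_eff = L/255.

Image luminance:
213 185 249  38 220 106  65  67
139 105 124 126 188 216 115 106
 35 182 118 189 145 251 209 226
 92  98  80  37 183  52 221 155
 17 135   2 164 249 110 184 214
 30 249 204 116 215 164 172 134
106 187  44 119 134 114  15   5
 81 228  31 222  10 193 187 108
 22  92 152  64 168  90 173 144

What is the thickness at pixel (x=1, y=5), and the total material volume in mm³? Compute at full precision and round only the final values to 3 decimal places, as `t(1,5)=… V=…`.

span = t_max - t_min = 4.83 - 0.72 = 4.110
L(1,5) = 249, L_eff = 249/255 = 0.976471
t(1,5) = 4.83 - 4.110·0.976471 = 0.817
Σt over all 9·8 pixels = 1643089/8500 ≈ 193.3045882
V = pitch²·Σt = 1.83²·1643089/8500 = 647.358

t(1,5)=0.817 V=647.358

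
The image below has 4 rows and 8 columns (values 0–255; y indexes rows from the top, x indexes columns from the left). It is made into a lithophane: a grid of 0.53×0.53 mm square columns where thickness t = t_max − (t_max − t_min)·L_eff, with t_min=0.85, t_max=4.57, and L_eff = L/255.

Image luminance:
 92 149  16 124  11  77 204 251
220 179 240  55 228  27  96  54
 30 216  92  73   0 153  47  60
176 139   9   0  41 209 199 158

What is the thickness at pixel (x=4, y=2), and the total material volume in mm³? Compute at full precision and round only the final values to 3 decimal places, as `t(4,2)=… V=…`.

t(4,2)=4.570 V=26.224

span = t_max - t_min = 4.57 - 0.85 = 3.720
L(4,2) = 0, L_eff = 0/255 = 0.000000
t(4,2) = 4.57 - 3.720·0.000000 = 4.570
Σt over all 4·8 pixels = 39677/425 ≈ 93.3576471
V = pitch²·Σt = 0.53²·39677/425 = 26.224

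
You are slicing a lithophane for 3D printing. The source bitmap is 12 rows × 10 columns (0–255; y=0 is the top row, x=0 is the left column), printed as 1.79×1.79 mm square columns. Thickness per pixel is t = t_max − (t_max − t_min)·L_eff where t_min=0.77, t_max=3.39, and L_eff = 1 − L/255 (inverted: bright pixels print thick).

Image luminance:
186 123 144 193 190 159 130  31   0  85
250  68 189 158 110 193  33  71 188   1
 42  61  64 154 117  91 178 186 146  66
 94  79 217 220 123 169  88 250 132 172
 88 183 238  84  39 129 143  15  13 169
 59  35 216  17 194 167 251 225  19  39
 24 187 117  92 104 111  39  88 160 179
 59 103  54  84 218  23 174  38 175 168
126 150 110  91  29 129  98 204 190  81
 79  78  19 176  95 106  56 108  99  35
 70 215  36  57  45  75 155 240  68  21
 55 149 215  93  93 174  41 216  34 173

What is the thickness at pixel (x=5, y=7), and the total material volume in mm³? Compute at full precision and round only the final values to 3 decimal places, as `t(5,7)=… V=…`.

span = t_max - t_min = 3.39 - 0.77 = 2.620
L(5,7) = 23, L_eff = 1 - 23/255 = 0.909804 (inverted)
t(5,7) = 3.39 - 2.620·0.909804 = 1.006
Σt over all 12·10 pixels = 601241/2550 ≈ 235.7807843
V = pitch²·Σt = 1.79²·601241/2550 = 755.465

t(5,7)=1.006 V=755.465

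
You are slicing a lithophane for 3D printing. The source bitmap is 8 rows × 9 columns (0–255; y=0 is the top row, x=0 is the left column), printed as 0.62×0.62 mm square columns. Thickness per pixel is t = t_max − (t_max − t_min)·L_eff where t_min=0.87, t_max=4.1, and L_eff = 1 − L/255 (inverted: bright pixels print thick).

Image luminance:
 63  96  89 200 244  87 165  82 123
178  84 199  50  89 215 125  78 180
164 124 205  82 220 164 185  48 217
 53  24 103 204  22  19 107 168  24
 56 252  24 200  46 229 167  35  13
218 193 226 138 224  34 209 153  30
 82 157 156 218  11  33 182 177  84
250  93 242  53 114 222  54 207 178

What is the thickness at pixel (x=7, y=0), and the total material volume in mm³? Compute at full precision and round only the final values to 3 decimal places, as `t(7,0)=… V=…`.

span = t_max - t_min = 4.1 - 0.87 = 3.230
L(7,0) = 82, L_eff = 1 - 82/255 = 0.678431 (inverted)
t(7,0) = 4.1 - 3.230·0.678431 = 1.909
Σt over all 8·9 pixels = 13666/75 ≈ 182.2133333
V = pitch²·Σt = 0.62²·13666/75 = 70.043

t(7,0)=1.909 V=70.043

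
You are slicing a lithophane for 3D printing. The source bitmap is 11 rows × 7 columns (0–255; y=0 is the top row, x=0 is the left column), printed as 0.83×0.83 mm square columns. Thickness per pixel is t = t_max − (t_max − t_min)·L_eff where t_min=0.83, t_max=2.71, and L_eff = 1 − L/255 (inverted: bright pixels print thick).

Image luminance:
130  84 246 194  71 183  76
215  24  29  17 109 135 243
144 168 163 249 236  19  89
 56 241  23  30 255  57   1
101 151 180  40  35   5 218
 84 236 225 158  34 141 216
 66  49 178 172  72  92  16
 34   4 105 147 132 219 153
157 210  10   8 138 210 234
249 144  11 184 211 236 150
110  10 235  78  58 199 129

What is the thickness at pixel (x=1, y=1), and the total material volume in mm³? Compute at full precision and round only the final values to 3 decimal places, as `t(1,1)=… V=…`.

span = t_max - t_min = 2.71 - 0.83 = 1.880
L(1,1) = 24, L_eff = 1 - 24/255 = 0.905882 (inverted)
t(1,1) = 2.71 - 1.880·0.905882 = 1.007
Σt over all 11·7 pixels = 3457253/25500 ≈ 135.5785490
V = pitch²·Σt = 0.83²·3457253/25500 = 93.400

t(1,1)=1.007 V=93.400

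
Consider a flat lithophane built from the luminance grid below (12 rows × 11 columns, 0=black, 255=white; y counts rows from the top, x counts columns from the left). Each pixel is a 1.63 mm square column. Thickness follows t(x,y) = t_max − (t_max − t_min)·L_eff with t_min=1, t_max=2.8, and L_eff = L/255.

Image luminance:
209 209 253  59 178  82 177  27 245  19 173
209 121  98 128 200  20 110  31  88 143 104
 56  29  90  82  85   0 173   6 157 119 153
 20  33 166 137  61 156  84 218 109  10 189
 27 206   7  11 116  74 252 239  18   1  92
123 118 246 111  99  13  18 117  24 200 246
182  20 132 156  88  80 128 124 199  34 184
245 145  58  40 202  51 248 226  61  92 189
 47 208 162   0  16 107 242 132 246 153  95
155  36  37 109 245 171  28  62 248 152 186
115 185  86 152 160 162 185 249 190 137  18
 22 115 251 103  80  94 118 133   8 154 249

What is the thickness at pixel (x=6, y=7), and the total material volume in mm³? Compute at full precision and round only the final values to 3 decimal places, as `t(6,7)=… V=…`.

t(6,7)=1.049 V=680.773

span = t_max - t_min = 2.8 - 1 = 1.800
L(6,7) = 248, L_eff = 248/255 = 0.972549
t(6,7) = 2.8 - 1.800·0.972549 = 1.049
Σt over all 12·11 pixels = 108897/425 ≈ 256.2282353
V = pitch²·Σt = 1.63²·108897/425 = 680.773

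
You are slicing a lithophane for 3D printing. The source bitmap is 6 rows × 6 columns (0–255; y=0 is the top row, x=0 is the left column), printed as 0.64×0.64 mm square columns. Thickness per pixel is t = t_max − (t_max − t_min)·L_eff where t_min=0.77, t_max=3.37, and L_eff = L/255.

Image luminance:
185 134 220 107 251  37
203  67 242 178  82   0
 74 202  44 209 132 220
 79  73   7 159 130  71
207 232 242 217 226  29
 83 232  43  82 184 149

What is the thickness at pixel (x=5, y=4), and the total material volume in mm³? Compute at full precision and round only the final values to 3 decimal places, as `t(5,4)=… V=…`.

t(5,4)=3.074 V=28.677

span = t_max - t_min = 3.37 - 0.77 = 2.600
L(5,4) = 29, L_eff = 29/255 = 0.113725
t(5,4) = 3.37 - 2.600·0.113725 = 3.074
Σt over all 6·6 pixels = 5251/75 ≈ 70.0133333
V = pitch²·Σt = 0.64²·5251/75 = 28.677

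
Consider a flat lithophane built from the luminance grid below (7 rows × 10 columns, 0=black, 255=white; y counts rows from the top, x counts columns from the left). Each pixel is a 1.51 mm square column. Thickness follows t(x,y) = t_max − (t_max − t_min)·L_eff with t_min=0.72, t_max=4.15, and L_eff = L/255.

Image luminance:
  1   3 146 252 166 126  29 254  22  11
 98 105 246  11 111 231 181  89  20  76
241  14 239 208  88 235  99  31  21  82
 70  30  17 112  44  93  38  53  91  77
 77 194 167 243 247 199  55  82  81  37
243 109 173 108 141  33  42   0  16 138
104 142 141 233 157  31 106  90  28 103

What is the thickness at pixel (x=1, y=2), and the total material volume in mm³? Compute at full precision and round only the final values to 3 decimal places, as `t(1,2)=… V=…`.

span = t_max - t_min = 4.15 - 0.72 = 3.430
L(1,2) = 14, L_eff = 14/255 = 0.054902
t(1,2) = 4.15 - 3.430·0.054902 = 3.962
Σt over all 7·10 pixels = 1602489/8500 ≈ 188.5281176
V = pitch²·Σt = 1.51²·1602489/8500 = 429.863

t(1,2)=3.962 V=429.863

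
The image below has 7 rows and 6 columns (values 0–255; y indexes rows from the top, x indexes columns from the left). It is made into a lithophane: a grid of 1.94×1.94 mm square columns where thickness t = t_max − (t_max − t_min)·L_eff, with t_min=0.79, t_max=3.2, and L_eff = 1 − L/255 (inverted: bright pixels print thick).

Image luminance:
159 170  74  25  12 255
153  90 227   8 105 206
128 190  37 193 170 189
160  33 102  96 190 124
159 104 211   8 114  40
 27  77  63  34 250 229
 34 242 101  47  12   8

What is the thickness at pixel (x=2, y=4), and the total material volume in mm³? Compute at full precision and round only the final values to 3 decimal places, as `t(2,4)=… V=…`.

span = t_max - t_min = 3.2 - 0.79 = 2.410
L(2,4) = 211, L_eff = 1 - 211/255 = 0.172549 (inverted)
t(2,4) = 3.2 - 2.410·0.172549 = 2.784
Σt over all 7·6 pixels = 1008193/12750 ≈ 79.0739608
V = pitch²·Σt = 1.94²·1008193/12750 = 297.603

t(2,4)=2.784 V=297.603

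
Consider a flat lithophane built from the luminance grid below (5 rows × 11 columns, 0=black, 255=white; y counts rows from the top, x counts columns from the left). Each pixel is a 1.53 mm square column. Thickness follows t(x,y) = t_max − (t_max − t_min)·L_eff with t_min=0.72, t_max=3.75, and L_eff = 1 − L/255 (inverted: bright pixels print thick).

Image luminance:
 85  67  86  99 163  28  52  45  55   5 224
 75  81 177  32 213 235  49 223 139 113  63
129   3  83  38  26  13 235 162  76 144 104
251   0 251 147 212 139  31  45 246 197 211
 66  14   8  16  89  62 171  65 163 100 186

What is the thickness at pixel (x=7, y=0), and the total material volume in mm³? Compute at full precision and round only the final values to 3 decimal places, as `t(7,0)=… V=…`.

span = t_max - t_min = 3.75 - 0.72 = 3.030
L(7,0) = 45, L_eff = 1 - 45/255 = 0.823529 (inverted)
t(7,0) = 3.75 - 3.030·0.823529 = 1.255
Σt over all 5·11 pixels = 235448/2125 ≈ 110.7990588
V = pitch²·Σt = 1.53²·235448/2125 = 259.370

t(7,0)=1.255 V=259.370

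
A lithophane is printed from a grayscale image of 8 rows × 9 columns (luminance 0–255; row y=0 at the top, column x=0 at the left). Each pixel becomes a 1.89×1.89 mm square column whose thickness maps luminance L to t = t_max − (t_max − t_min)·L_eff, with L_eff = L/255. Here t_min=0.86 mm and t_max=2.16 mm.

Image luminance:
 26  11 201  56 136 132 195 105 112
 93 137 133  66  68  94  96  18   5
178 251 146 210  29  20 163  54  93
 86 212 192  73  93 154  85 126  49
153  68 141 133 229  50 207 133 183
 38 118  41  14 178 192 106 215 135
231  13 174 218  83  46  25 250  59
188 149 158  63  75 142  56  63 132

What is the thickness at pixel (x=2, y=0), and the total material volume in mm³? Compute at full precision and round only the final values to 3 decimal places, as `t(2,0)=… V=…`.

span = t_max - t_min = 2.16 - 0.86 = 1.300
L(2,0) = 201, L_eff = 201/255 = 0.788235
t(2,0) = 2.16 - 1.300·0.788235 = 1.135
Σt over all 8·9 pixels = 57587/510 ≈ 112.9156863
V = pitch²·Σt = 1.89²·57587/510 = 403.346

t(2,0)=1.135 V=403.346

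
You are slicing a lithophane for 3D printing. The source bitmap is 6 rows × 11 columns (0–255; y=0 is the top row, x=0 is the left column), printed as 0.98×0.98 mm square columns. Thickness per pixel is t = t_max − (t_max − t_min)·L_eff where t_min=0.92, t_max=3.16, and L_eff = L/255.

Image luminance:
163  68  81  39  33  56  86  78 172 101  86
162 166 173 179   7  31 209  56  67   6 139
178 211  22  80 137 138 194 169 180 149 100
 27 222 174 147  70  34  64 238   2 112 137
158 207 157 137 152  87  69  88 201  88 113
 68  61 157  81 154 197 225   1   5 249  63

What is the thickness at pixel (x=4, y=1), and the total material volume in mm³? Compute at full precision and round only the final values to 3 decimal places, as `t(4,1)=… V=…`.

span = t_max - t_min = 3.16 - 0.92 = 2.240
L(4,1) = 7, L_eff = 7/255 = 0.027451
t(4,1) = 3.16 - 2.240·0.027451 = 3.099
Σt over all 6·11 pixels = 900554/6375 ≈ 141.2633725
V = pitch²·Σt = 0.98²·900554/6375 = 135.669

t(4,1)=3.099 V=135.669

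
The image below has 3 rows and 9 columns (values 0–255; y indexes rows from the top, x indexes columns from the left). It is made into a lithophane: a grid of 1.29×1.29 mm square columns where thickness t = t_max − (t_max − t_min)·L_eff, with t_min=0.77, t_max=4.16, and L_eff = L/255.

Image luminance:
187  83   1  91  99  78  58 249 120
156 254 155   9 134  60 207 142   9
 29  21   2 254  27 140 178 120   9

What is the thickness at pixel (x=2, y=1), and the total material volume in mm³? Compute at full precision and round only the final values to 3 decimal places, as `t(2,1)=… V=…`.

span = t_max - t_min = 4.16 - 0.77 = 3.390
L(2,1) = 155, L_eff = 155/255 = 0.607843
t(2,1) = 4.16 - 3.390·0.607843 = 2.099
Σt over all 3·9 pixels = 157546/2125 ≈ 74.1392941
V = pitch²·Σt = 1.29²·157546/2125 = 123.375

t(2,1)=2.099 V=123.375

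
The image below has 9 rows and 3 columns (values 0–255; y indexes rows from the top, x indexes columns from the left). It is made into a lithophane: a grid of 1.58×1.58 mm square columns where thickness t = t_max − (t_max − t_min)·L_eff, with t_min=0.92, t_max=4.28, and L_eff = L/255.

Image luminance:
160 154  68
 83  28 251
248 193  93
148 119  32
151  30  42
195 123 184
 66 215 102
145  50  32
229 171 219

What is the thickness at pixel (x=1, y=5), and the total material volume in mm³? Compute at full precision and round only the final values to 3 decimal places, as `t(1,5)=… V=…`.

t(1,5)=2.659 V=172.336

span = t_max - t_min = 4.28 - 0.92 = 3.360
L(1,5) = 123, L_eff = 123/255 = 0.482353
t(1,5) = 4.28 - 3.360·0.482353 = 2.659
Σt over all 9·3 pixels = 146697/2125 ≈ 69.0338824
V = pitch²·Σt = 1.58²·146697/2125 = 172.336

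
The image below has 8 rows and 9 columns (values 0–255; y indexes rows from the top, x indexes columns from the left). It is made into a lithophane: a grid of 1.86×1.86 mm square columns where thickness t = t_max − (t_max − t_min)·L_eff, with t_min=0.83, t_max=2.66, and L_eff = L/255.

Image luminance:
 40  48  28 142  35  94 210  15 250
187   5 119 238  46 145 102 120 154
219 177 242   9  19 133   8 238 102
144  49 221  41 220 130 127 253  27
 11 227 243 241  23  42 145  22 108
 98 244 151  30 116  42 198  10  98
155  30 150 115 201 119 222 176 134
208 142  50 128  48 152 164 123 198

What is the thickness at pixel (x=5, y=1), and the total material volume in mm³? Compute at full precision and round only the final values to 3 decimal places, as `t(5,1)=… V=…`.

t(5,1)=1.619 V=441.591

span = t_max - t_min = 2.66 - 0.83 = 1.830
L(5,1) = 145, L_eff = 145/255 = 0.568627
t(5,1) = 2.66 - 1.830·0.568627 = 1.619
Σt over all 8·9 pixels = 1084959/8500 ≈ 127.6422353
V = pitch²·Σt = 1.86²·1084959/8500 = 441.591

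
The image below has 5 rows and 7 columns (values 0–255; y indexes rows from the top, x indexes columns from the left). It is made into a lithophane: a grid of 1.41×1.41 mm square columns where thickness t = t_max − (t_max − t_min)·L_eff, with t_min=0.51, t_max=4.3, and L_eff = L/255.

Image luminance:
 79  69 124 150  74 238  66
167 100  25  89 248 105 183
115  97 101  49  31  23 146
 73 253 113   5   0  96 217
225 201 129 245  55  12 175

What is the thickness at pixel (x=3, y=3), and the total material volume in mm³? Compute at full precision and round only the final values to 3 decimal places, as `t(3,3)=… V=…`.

t(3,3)=4.226 V=178.710

span = t_max - t_min = 4.3 - 0.51 = 3.790
L(3,3) = 5, L_eff = 5/255 = 0.019608
t(3,3) = 4.3 - 3.790·0.019608 = 4.226
Σt over all 5·7 pixels = 573047/6375 ≈ 89.8897255
V = pitch²·Σt = 1.41²·573047/6375 = 178.710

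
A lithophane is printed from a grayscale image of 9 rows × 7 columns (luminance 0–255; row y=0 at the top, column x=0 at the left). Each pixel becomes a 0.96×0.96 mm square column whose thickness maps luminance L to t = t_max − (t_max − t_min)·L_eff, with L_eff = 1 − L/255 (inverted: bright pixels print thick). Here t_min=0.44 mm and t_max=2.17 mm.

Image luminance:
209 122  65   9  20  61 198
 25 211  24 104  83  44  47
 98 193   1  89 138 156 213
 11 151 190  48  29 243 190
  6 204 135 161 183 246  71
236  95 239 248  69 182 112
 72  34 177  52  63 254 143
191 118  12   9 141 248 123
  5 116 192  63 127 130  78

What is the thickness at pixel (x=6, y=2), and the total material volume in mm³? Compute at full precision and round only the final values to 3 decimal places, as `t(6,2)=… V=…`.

t(6,2)=1.885 V=72.484

span = t_max - t_min = 2.17 - 0.44 = 1.730
L(6,2) = 213, L_eff = 1 - 213/255 = 0.164706 (inverted)
t(6,2) = 2.17 - 1.730·0.164706 = 1.885
Σt over all 9·7 pixels = 2005571/25500 ≈ 78.6498431
V = pitch²·Σt = 0.96²·2005571/25500 = 72.484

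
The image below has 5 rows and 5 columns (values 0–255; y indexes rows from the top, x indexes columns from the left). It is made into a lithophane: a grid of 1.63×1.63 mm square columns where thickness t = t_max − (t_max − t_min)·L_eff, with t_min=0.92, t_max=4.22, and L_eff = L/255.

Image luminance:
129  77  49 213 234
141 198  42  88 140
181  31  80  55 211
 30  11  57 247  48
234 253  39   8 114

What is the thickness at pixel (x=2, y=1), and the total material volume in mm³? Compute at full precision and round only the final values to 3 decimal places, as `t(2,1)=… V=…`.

span = t_max - t_min = 4.22 - 0.92 = 3.300
L(2,1) = 42, L_eff = 42/255 = 0.164706
t(2,1) = 4.22 - 3.300·0.164706 = 3.676
Σt over all 5·5 pixels = 11533/170 ≈ 67.8411765
V = pitch²·Σt = 1.63²·11533/170 = 180.247

t(2,1)=3.676 V=180.247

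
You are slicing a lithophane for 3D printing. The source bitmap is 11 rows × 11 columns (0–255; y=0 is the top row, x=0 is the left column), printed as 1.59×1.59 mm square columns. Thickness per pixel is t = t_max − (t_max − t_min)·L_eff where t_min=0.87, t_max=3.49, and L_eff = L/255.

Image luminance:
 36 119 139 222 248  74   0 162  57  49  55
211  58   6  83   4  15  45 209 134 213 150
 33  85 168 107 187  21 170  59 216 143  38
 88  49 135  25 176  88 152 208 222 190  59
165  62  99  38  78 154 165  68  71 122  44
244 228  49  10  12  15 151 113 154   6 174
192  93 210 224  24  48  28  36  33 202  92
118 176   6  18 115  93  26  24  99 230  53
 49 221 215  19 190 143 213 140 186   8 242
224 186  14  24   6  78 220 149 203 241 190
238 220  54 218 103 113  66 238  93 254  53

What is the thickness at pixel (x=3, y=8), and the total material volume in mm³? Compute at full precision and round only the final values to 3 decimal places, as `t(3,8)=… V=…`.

span = t_max - t_min = 3.49 - 0.87 = 2.620
L(3,8) = 19, L_eff = 19/255 = 0.074510
t(3,8) = 3.49 - 2.620·0.074510 = 3.295
Σt over all 11·11 pixels = 7079173/25500 ≈ 277.6146275
V = pitch²·Σt = 1.59²·7079173/25500 = 701.838

t(3,8)=3.295 V=701.838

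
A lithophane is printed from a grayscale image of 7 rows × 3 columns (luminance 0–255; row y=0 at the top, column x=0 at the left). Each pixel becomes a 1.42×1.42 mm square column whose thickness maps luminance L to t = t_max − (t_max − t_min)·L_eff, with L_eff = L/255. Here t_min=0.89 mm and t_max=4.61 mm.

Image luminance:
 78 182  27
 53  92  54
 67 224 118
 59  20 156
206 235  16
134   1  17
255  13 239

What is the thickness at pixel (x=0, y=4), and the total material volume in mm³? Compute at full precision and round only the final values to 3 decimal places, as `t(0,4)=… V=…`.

t(0,4)=1.605 V=129.140

span = t_max - t_min = 4.61 - 0.89 = 3.720
L(0,4) = 206, L_eff = 206/255 = 0.807843
t(0,4) = 4.61 - 3.720·0.807843 = 1.605
Σt over all 7·3 pixels = 544381/8500 ≈ 64.0448235
V = pitch²·Σt = 1.42²·544381/8500 = 129.140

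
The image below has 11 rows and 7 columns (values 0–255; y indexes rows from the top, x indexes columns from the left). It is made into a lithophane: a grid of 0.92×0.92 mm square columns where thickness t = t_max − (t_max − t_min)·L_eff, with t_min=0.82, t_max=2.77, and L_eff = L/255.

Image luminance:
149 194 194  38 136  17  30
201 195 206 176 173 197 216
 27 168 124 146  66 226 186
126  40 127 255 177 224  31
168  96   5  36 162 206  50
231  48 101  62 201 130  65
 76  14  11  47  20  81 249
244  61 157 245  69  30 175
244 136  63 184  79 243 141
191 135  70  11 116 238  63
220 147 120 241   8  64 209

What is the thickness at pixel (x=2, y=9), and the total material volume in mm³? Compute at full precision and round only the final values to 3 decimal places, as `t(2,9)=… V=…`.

t(2,9)=2.235 V=115.752

span = t_max - t_min = 2.77 - 0.82 = 1.950
L(2,9) = 70, L_eff = 70/255 = 0.274510
t(2,9) = 2.77 - 1.950·0.274510 = 2.235
Σt over all 11·7 pixels = 232489/1700 ≈ 136.7582353
V = pitch²·Σt = 0.92²·232489/1700 = 115.752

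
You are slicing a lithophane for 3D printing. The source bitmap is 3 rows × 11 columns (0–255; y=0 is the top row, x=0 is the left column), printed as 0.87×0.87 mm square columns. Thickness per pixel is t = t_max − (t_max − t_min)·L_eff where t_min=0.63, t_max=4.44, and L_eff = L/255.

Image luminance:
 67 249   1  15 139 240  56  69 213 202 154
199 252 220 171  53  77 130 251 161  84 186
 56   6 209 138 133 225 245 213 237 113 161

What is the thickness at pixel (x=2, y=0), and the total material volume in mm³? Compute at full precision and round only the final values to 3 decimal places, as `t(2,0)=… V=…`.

t(2,0)=4.425 V=55.204

span = t_max - t_min = 4.44 - 0.63 = 3.810
L(2,0) = 1, L_eff = 1/255 = 0.003922
t(2,0) = 4.44 - 3.810·0.003922 = 4.425
Σt over all 3·11 pixels = 123989/1700 ≈ 72.9347059
V = pitch²·Σt = 0.87²·123989/1700 = 55.204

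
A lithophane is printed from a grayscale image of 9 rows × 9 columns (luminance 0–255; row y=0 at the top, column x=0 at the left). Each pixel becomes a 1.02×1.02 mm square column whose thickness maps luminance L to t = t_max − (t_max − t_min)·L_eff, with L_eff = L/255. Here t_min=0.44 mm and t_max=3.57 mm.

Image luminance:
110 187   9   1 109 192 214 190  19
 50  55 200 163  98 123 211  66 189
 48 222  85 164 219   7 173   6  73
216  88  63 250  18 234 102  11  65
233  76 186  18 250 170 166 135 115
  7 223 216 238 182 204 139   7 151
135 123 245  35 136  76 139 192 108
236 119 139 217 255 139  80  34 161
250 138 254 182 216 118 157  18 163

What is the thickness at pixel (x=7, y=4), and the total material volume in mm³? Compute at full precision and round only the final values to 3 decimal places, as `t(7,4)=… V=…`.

t(7,4)=1.913 V=160.238

span = t_max - t_min = 3.57 - 0.44 = 3.130
L(7,4) = 135, L_eff = 135/255 = 0.529412
t(7,4) = 3.57 - 3.130·0.529412 = 1.913
Σt over all 9·9 pixels = 981848/6375 ≈ 154.0153725
V = pitch²·Σt = 1.02²·981848/6375 = 160.238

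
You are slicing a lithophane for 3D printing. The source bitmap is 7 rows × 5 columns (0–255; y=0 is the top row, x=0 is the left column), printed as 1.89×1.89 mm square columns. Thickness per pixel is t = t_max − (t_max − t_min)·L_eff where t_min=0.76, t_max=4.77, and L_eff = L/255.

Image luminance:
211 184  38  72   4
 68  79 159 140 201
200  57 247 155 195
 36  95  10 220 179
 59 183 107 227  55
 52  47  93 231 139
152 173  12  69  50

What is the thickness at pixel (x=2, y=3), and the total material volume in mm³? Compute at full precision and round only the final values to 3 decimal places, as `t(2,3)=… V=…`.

span = t_max - t_min = 4.77 - 0.76 = 4.010
L(2,3) = 10, L_eff = 10/255 = 0.039216
t(2,3) = 4.77 - 4.010·0.039216 = 4.613
Σt over all 7·5 pixels = 75689/750 ≈ 100.9186667
V = pitch²·Σt = 1.89²·75689/750 = 360.492

t(2,3)=4.613 V=360.492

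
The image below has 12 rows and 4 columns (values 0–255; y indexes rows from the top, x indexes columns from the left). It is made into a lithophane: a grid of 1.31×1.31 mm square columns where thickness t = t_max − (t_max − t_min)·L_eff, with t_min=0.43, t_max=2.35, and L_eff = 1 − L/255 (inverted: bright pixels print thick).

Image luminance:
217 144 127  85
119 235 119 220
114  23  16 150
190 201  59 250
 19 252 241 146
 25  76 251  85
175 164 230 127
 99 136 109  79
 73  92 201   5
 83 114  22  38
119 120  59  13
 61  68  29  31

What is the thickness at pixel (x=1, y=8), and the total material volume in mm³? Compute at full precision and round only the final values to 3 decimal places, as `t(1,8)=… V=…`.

t(1,8)=1.123 V=107.921

span = t_max - t_min = 2.35 - 0.43 = 1.920
L(1,8) = 92, L_eff = 1 - 92/255 = 0.639216 (inverted)
t(1,8) = 2.35 - 1.920·0.639216 = 1.123
Σt over all 12·4 pixels = 133636/2125 ≈ 62.8875294
V = pitch²·Σt = 1.31²·133636/2125 = 107.921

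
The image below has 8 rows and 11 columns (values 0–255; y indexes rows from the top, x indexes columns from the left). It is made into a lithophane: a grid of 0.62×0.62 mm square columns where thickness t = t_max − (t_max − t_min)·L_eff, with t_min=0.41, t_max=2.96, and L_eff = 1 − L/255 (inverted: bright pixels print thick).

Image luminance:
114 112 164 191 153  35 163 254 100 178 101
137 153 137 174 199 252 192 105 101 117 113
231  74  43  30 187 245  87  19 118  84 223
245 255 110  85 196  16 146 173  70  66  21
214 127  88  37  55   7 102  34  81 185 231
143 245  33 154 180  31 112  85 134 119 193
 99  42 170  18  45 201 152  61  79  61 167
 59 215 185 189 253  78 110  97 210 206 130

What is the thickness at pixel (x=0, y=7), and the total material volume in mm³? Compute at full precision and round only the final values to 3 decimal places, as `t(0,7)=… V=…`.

span = t_max - t_min = 2.96 - 0.41 = 2.550
L(0,7) = 59, L_eff = 1 - 59/255 = 0.768627 (inverted)
t(0,7) = 2.96 - 2.550·0.768627 = 1.000
Σt over all 8·11 pixels = 149.94
V = pitch²·Σt = 0.62²·149.94 = 57.637

t(0,7)=1.000 V=57.637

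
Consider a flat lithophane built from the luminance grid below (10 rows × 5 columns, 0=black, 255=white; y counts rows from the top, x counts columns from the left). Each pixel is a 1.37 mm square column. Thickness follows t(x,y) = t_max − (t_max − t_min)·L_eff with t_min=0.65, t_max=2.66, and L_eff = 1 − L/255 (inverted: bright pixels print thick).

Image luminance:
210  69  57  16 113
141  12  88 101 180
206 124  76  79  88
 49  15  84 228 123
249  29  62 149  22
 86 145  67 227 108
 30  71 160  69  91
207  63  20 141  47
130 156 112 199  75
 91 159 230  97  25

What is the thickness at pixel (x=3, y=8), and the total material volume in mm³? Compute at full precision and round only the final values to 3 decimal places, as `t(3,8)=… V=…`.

span = t_max - t_min = 2.66 - 0.65 = 2.010
L(3,8) = 199, L_eff = 1 - 199/255 = 0.219608 (inverted)
t(3,8) = 2.66 - 2.010·0.219608 = 2.219
Σt over all 10·5 pixels = 318221/4250 ≈ 74.8755294
V = pitch²·Σt = 1.37²·318221/4250 = 140.534

t(3,8)=2.219 V=140.534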